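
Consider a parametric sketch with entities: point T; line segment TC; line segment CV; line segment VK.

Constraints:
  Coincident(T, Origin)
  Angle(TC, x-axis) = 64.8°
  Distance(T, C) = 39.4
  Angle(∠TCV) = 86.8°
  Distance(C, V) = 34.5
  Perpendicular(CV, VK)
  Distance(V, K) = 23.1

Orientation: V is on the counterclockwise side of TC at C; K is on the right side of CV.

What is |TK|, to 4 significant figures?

70.30

∠TCV = 86.8°, so CV runs at 64.8° + (180° − 86.8°) = 158.0° from the x-axis; with |CV| = 34.5, V = C + 34.5·(cos 158.0°, sin 158.0°) = (-15.21, 48.57). CV ⟂ VK; with |VK| = 23.1 on the right of CV, K = V + 23.1·(0.3746, 0.9272) = (-6.559, 69.99). Then |TK| = |K − T| = 70.30.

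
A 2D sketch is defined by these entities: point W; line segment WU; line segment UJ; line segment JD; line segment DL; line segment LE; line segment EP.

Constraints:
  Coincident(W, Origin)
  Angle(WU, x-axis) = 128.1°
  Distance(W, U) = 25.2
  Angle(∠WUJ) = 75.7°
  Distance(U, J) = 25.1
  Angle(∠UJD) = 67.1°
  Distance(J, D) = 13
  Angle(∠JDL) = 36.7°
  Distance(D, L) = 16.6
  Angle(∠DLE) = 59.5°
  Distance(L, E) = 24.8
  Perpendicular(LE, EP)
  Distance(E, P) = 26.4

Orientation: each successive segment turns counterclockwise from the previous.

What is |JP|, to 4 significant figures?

29.16

W is at the origin; WU runs at 128.1° with length 25.2, so U = (-15.55, 19.83). ∠WUJ = 75.7° gives UJ at -127.6° from the x-axis; with |UJ| = 25.1, J = (-30.86, -0.05571). ∠UJD = 67.1° gives JD at -14.70° from the x-axis; with |JD| = 13.0, D = (-18.29, -3.355). ∠JDL = 36.7° gives DL at 128.6° from the x-axis; with |DL| = 16.6, L = (-28.65, 9.619). ∠DLE = 59.5° gives LE at -110.9° from the x-axis; with |LE| = 24.8, E = (-37.49, -13.55). LE ⟂ EP, so EP runs at -20.90°; with |EP| = 26.4, P = (-12.83, -22.97). Then |JP| = |P − J| = 29.16.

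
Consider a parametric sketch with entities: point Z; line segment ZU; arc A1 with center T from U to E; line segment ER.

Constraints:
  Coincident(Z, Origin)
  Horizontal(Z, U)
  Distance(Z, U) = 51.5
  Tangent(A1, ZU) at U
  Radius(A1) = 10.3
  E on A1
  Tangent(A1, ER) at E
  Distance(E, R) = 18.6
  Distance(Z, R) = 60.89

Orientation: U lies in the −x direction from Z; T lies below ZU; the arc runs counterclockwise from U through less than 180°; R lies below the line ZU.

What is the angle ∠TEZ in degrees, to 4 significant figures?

13.49°

Z is at the origin; Z and U share the same y with |ZU| = 51.5 and U on the −x side, so U = (-51.50, 0.000). The tangent condition forces TU to be normal to ZU, so T = U + (0, -10.3) = (-51.50, -10.30). Since TE ⟂ ER (tangency), |TR| = √(10.3² + 18.6²) = 21.26 regardless of where E sits on A1. So R lies on both circle(Z, 60.89) and circle(T, 21.26); the below-ZU intersection is R = (-52.08, -31.55). E is the foot of the tangent from R: E = (-60.64, -15.04).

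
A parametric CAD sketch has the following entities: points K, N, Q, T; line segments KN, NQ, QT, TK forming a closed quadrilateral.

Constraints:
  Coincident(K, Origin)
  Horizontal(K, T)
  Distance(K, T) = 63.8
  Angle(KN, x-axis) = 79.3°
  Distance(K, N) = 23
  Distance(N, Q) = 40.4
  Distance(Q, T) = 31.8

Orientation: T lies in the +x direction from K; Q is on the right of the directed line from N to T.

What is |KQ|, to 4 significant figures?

33.19

K is at the origin; KT is horizontal with |KT| = 63.8 and T in +x, so T = (63.8, 0). KN runs at 79.3° with |KN| = 23.0, so N = (4.270, 22.60). Q is determined by |NQ| = 40.4 and |QT| = 31.8 together: it lies at the intersection of circle(N, 40.4) and circle(T, 31.8). With |NT| = 63.68, the foot of the radical line on NT is 36.71 from N and the perpendicular offset is √(40.4² − 36.71²) = 16.86. Taking the right-of-NT solution: Q = (32.61, -6.194).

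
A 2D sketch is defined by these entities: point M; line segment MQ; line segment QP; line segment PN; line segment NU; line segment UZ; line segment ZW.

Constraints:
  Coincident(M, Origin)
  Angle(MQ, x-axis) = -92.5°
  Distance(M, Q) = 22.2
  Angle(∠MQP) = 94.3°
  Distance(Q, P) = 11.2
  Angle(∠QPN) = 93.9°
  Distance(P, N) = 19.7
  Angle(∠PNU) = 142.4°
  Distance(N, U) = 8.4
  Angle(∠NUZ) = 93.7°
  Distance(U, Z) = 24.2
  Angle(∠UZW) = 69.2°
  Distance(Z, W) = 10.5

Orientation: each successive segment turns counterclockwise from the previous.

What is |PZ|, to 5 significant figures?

28.301

∠PNU = 142.4° gives NU at 116.90° from the x-axis; with |NU| = 8.4, U = (10.010, 3.3436). ∠NUZ = 93.7° gives UZ at -156.80° from the x-axis; with |UZ| = 24.2, Z = (-12.233, -6.1898). Then |PZ| = |Z − P| = 28.301.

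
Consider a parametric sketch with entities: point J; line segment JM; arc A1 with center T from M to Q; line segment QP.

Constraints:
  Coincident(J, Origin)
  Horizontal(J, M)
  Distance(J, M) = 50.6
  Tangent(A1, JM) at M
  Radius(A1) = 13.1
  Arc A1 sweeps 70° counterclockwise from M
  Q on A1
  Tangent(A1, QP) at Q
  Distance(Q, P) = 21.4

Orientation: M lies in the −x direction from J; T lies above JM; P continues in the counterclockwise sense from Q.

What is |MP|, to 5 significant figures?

34.795

On A1, M sits at bearing -90° from T; a 70° counterclockwise sweep puts Q at bearing -20°, so Q = T + 13.1·(cos -20°, sin -20°) = (-38.290, 8.6195). Tangency of A1 to QP means the radius TQ is perpendicular to QP, so QP runs along (−sin -20°, cos -20°); with |QP| = 21.4, P = (-30.971, 28.729). Then |MP| = |P − M| = 34.795.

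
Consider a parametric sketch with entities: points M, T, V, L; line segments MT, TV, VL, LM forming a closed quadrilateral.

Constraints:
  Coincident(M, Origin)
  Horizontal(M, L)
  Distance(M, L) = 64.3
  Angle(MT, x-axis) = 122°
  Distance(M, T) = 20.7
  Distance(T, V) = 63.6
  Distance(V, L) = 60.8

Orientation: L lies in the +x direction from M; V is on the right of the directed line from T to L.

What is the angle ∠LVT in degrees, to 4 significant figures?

76.79°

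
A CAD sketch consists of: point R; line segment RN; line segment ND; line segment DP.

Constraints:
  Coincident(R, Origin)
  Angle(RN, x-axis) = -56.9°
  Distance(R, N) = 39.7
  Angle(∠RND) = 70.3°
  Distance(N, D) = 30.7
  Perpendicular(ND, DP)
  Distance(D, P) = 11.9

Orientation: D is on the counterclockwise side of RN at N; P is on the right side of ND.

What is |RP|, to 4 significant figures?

52.23

R is at the origin; RN runs at -56.9° with length 39.7, so N = 39.7·(cos -56.9°, sin -56.9°) = (21.68, -33.26). ∠RND = 70.3°, so ND runs at -56.9° + (180° − 70.3°) = 52.80° from the x-axis; with |ND| = 30.7, D = N + 30.7·(cos 52.80°, sin 52.80°) = (40.24, -8.804). The perpendicularity gives DP at right angles to ND; with |DP| = 11.9 on the right of ND, P = D + 11.9·(0.7965, -0.6046) = (49.72, -16.00). Then |RP| = |P − R| = 52.23.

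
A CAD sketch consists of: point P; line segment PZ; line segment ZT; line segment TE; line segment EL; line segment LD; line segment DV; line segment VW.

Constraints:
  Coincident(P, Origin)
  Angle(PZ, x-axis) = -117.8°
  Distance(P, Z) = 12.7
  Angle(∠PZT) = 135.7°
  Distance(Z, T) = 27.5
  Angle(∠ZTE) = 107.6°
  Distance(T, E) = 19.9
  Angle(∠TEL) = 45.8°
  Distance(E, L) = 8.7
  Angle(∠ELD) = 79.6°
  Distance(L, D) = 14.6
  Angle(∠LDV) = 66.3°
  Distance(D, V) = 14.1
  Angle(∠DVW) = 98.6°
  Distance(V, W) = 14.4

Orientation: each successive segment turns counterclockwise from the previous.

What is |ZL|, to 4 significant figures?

29.83

P is at the origin; PZ runs at -117.8° with length 12.7, so Z = (-5.923, -11.23). ∠PZT = 135.7° gives ZT at -73.50° from the x-axis; with |ZT| = 27.5, T = (1.887, -37.60). ∠ZTE = 107.6° gives TE at -1.100° from the x-axis; with |TE| = 19.9, E = (21.78, -37.98). ∠TEL = 45.8° gives EL at 133.1° from the x-axis; with |EL| = 8.7, L = (15.84, -31.63). Then |ZL| = |L − Z| = 29.83.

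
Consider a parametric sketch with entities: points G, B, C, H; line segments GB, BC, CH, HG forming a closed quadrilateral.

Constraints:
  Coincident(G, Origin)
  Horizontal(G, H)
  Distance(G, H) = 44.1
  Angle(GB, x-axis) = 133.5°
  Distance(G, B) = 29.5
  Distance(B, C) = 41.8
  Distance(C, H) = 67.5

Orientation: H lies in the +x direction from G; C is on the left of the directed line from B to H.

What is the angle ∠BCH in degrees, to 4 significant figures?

72.49°

G is at the origin; GH is horizontal with |GH| = 44.1 and H in +x, so H = (44.1, 0). GB runs at 133.5° with |GB| = 29.5, so B = (-20.31, 21.40). C is determined by |BC| = 41.8 and |CH| = 67.5 together: it lies at the intersection of circle(B, 41.8) and circle(H, 67.5). With |BH| = 67.87, the foot of the radical line on BH is 13.24 from B and the perpendicular offset is √(41.8² − 13.24²) = 39.65. Taking the left-of-BH solution: C = (4.759, 54.85).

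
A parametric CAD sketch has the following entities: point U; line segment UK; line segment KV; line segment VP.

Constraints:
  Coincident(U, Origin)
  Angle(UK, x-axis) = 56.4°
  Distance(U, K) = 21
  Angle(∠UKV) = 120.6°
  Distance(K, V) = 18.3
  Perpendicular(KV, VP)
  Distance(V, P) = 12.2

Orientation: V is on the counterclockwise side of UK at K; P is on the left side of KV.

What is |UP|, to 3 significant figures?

29.6

∠UKV = 120.6°, so KV runs at 56.4° + (180° − 120.6°) = 116° from the x-axis; with |KV| = 18.3, V = K + 18.3·(cos 116°, sin 116°) = (3.66, 34.0). KV ⟂ VP; with |VP| = 12.2 on the left of KV, P = V + 12.2·(-0.900, -0.435) = (-7.33, 28.7). Then |UP| = |P − U| = 29.6.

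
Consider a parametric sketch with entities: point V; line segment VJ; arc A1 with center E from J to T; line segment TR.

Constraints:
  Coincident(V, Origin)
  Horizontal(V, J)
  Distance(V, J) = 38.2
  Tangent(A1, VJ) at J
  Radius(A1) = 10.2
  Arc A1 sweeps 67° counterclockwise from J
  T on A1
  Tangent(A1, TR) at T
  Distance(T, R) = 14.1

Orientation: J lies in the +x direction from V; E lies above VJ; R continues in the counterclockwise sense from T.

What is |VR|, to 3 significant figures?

56.5

V is at the origin; VJ is horizontal with |VJ| = 38.2 and J on the +x side, so J = (38.2, 0.00). Since A1 is tangent to VJ there, EJ ⟂ VJ, so E = J + (0, 10.2) = (38.2, 10.2). On A1, J sits at bearing -90° from E; a 67° counterclockwise sweep puts T at bearing -23°, so T = E + 10.2·(cos -23°, sin -23°) = (47.6, 6.21). The tangent condition forces ET to be normal to TR, so TR runs along (−sin -23°, cos -23°); with |TR| = 14.1, R = (53.1, 19.2). Then |VR| = |R − V| = 56.5.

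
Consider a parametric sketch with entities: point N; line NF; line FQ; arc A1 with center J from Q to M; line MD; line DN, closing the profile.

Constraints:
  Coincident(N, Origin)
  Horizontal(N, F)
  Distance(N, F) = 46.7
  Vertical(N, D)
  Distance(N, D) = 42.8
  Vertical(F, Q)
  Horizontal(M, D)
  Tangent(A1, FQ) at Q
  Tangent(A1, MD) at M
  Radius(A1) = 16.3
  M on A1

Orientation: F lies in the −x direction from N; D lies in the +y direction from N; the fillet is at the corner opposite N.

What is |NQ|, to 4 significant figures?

53.69

The virtual corner opposite N is at (-46.70, 42.80). Since A1 is tangent to FQ there, JQ ⟂ FQ and tangency of A1 to MD means the radius JM is perpendicular to MD, with radius 16.3, so the center J sits 16.3 in from both sides at J = (-30.40, 26.50). That places the tangent points at Q = (-46.70, 26.50) on FQ and M = (-30.40, 42.80) on MD. Then |NQ| = |Q − N| = 53.69.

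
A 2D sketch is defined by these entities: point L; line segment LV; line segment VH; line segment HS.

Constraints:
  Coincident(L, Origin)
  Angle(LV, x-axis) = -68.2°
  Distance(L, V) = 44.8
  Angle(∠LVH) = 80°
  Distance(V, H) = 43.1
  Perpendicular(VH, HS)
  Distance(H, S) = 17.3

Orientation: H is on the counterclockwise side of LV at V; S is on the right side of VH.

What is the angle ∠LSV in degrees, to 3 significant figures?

38.2°

L is at the origin; LV runs at -68.2° with length 44.8, so V = 44.8·(cos -68.2°, sin -68.2°) = (16.6, -41.6). ∠LVH = 80.0°, so VH runs at -68.2° + (180° − 80.0°) = 31.8° from the x-axis; with |VH| = 43.1, H = V + 43.1·(cos 31.8°, sin 31.8°) = (53.3, -18.9). VH is perpendicular to HS; with |HS| = 17.3 on the right of VH, S = H + 17.3·(0.527, -0.850) = (62.4, -33.6). Then cos ∠LSV = SL·SV / (|SL||SV|), giving 38.2°.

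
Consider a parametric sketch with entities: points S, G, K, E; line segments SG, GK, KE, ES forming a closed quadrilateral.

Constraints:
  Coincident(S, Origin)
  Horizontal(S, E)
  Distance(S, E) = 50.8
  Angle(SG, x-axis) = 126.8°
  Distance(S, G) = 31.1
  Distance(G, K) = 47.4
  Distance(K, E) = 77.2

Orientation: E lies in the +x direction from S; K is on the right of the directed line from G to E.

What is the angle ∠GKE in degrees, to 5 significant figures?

67.794°

S is at the origin; SE is horizontal with |SE| = 50.8 and E in +x, so E = (50.8, 0). SG runs at 126.8° with |SG| = 31.1, so G = (-18.630, 24.903). K is determined by |GK| = 47.4 and |KE| = 77.2 together: it lies at the intersection of circle(G, 47.4) and circle(E, 77.2). With |GE| = 73.761, the foot of the radical line on GE is 11.710 from G and the perpendicular offset is √(47.4² − 11.710²) = 45.931. Taking the right-of-GE solution: K = (-23.114, -22.285).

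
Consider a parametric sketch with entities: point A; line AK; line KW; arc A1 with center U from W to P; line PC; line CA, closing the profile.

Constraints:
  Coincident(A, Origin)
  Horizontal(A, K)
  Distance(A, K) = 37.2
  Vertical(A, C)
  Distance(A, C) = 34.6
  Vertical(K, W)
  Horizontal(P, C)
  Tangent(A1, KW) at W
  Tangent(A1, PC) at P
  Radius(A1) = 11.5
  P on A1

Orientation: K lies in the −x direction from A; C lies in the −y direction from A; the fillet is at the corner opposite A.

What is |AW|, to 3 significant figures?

43.8

A is at the origin; AK is horizontal with |AK| = 37.2 and K on the −x side, so K = (-37.2, 0.00). AC is vertical with |AC| = 34.6 and C on the −y side, so C = (0.00, -34.6). The virtual corner opposite A is at (-37.2, -34.6). The tangent condition forces UW to be normal to KW and tangency of A1 to PC means the radius UP is perpendicular to PC, with radius 11.5, so the center U sits 11.5 in from both sides at U = (-25.7, -23.1). That places the tangent points at W = (-37.2, -23.1) on KW and P = (-25.7, -34.6) on PC. Then |AW| = |W − A| = 43.8.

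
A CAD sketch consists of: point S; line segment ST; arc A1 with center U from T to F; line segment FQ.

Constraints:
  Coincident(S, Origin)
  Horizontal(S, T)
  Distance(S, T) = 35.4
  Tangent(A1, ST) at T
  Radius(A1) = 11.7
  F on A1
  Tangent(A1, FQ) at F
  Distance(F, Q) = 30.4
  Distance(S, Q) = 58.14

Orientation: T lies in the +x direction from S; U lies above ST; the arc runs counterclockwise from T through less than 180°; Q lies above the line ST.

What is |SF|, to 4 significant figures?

48.98

S is at the origin; ST is horizontal with |ST| = 35.4 and T on the +x side, so T = (35.40, 0.000). A1 meets ST tangentially, so UT is at right angles to ST, so U = T + (0, 11.7) = (35.40, 11.70). Since UF ⟂ FQ (tangency), |UQ| = √(11.7² + 30.4²) = 32.57 regardless of where F sits on A1. So Q lies on both circle(S, 58.14) and circle(U, 32.57); the above-ST intersection is Q = (37.79, 44.19). F is the foot of the tangent from Q: F = (46.60, 15.09).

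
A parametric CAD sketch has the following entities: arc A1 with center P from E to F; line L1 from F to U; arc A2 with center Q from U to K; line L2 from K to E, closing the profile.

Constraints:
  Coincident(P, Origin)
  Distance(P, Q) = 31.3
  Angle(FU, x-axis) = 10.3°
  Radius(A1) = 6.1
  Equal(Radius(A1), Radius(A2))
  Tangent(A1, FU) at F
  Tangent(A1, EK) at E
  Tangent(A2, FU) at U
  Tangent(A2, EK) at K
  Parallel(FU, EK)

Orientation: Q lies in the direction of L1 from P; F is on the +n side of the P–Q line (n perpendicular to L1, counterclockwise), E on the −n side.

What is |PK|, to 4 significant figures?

31.89

The slot axis is L1's direction at 10.3°, so u = (cos 10.3°, sin 10.3°) = (0.9839, 0.1788) and n = (−sin 10.3°, cos 10.3°) = (-0.1788, 0.9839). P is at the origin and Q lies 31.3 along u from P, so Q = 31.3·u = (30.80, 5.597). Tangency of A1 to both parallel lines with radius 6.1 puts F and E at P ± 6.1·n: F = (-1.091, 6.002), E = (1.091, -6.002). Equal radii place U and K the same way about Q: U = Q + 6.1·n = (29.70, 11.60), K = Q − 6.1·n = (31.89, -0.4052). Then |PK| = |K − P| = 31.89.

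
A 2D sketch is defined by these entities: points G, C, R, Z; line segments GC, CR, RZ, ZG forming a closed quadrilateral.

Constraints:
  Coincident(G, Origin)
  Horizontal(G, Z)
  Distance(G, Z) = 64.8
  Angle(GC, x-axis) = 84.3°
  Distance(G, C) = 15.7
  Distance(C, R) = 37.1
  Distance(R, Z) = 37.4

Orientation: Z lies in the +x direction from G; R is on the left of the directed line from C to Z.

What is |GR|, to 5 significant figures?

45.166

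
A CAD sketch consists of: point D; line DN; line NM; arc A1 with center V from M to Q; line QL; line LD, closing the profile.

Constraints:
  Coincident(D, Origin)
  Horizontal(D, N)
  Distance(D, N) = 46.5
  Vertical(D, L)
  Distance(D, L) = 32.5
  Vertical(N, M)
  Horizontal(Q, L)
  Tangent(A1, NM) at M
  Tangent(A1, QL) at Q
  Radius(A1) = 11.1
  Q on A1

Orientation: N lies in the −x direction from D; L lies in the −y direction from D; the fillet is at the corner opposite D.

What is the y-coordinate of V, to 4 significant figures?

-21.40

DL is vertical with |DL| = 32.5 and L on the −y side, so L = (0.000, -32.50). The virtual corner opposite D is at (-46.50, -32.50). The tangent condition forces VM to be normal to NM and A1 meets QL tangentially, so VQ is at right angles to QL, with radius 11.1, so the center V sits 11.1 in from both sides at V = (-35.40, -21.40). So V.y = -21.40.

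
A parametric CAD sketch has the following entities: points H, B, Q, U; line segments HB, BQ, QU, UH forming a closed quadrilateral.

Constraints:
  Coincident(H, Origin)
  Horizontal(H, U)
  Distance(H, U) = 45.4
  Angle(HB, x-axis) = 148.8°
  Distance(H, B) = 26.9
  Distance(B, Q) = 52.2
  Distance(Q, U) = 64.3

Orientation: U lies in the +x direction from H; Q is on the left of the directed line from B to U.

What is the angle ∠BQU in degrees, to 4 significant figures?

72.80°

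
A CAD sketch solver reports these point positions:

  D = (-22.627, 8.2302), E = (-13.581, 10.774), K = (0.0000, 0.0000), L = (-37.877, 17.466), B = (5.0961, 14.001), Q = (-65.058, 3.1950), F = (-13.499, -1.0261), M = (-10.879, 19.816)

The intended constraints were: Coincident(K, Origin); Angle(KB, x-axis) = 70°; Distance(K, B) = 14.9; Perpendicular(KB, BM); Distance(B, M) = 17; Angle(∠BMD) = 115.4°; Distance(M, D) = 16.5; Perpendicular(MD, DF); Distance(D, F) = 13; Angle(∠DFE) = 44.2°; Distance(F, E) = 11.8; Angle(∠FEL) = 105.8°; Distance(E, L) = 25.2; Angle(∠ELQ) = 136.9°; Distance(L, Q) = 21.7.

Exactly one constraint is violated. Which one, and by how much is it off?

Distance(L, Q) = 21.7 — off by 9.00.

K = (0.00, 0.00) ✓; KB at 70.00° ✓; |KB| = 14.90 ✓; ∠(KB, BM) = 90.00° ✓; |BM| = 17.00 ✓; ∠BMD = 115.4° ✓; |MD| = 16.50 ✓; ∠(MD, DF) = 90.00° ✓; |DF| = 13.00 ✓; ∠DFE = 44.20° ✓; |FE| = 11.80 ✓; ∠FEL = 105.8° ✓; |EL| = 25.20 ✓; ∠ELQ = 136.9° ✓; |LQ| = 30.70 ✗.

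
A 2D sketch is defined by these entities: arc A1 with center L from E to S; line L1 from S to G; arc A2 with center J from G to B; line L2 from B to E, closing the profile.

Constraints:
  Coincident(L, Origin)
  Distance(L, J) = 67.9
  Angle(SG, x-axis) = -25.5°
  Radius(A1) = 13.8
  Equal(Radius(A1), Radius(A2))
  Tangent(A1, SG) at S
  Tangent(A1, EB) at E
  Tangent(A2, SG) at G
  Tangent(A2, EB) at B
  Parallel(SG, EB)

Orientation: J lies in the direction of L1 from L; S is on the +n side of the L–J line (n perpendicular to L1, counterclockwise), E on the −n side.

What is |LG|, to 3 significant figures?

69.3

The slot axis is L1's direction at -25.5°, so u = (cos -25.5°, sin -25.5°) = (0.903, -0.431) and n = (−sin -25.5°, cos -25.5°) = (0.431, 0.903). L is at the origin and J lies 67.9 along u from L, so J = 67.9·u = (61.3, -29.2). Tangency of A1 to both parallel lines with radius 13.8 puts S and E at L ± 13.8·n: S = (5.94, 12.5), E = (-5.94, -12.5). Equal radii place G and B the same way about J: G = J + 13.8·n = (67.2, -16.8), B = J − 13.8·n = (55.3, -41.7). Then |LG| = |G − L| = 69.3.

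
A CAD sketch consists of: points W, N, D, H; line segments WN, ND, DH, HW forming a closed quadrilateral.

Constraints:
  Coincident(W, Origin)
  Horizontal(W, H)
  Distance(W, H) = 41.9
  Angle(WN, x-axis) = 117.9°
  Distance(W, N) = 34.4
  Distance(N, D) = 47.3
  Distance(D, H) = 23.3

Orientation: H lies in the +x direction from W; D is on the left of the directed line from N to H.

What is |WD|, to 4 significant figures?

36.14

Checks: |WH| = 41.90 ✓; |WN| = 34.40 ✓; |ND| = 47.30 ✓; |DH| = 23.30 ✓.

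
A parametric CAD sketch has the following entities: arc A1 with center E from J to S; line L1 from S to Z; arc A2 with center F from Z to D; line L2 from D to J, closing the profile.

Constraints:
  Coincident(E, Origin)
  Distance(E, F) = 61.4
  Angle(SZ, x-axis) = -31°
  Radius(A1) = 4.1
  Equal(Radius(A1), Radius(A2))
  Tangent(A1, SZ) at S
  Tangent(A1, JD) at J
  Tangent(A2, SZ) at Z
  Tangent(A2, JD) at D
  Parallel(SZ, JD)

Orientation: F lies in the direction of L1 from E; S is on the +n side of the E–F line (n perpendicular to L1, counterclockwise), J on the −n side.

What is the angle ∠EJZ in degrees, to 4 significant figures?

82.39°

The slot axis is L1's direction at -31.0°, so u = (cos -31.0°, sin -31.0°) = (0.8572, -0.5150) and n = (−sin -31.0°, cos -31.0°) = (0.5150, 0.8572). E is at the origin and F lies 61.4 along u from E, so F = 61.4·u = (52.63, -31.62). Tangency of A1 to both parallel lines with radius 4.1 puts S and J at E ± 4.1·n: S = (2.112, 3.514), J = (-2.112, -3.514). Equal radii place Z and D the same way about F: Z = F + 4.1·n = (54.74, -28.11), D = F − 4.1·n = (50.52, -35.14). Then cos ∠EJZ = JE·JZ / (|JE||JZ|), giving 82.39°.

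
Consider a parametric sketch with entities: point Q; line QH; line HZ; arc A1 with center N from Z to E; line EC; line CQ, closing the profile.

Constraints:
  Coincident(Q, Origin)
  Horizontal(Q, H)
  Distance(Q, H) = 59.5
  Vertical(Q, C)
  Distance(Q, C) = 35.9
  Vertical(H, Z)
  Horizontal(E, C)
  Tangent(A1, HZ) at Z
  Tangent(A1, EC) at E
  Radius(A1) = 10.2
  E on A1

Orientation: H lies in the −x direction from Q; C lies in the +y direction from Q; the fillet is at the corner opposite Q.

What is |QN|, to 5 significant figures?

55.597

Q is at the origin; QH is horizontal with |QH| = 59.5 and H on the −x side, so H = (-59.500, 0.0000). QC is vertical with |QC| = 35.9 and C on the +y side, so C = (0.0000, 35.900). The virtual corner opposite Q is at (-59.500, 35.900). A1 meets HZ tangentially, so NZ is at right angles to HZ and since A1 is tangent to EC there, NE ⟂ EC, with radius 10.2, so the center N sits 10.2 in from both sides at N = (-49.300, 25.700). Then |QN| = |N − Q| = 55.597.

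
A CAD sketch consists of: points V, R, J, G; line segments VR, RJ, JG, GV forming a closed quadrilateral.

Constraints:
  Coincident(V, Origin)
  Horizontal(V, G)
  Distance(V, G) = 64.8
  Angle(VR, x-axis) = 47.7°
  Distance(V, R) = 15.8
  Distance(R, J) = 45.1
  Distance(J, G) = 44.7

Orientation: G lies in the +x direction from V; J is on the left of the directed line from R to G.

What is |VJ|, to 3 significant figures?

60.8

V is at the origin; V and G share the same y with |VG| = 64.8 and G in +x, so G = (64.8, 0). VR runs at 47.7° with |VR| = 15.8, so R = (10.6, 11.7). J is determined by |RJ| = 45.1 and |JG| = 44.7 together: it lies at the intersection of circle(R, 45.1) and circle(G, 44.7). With |RG| = 55.4, the foot of the radical line on RG is 28.0 from R and the perpendicular offset is √(45.1² − 28.0²) = 35.3. Taking the left-of-RG solution: J = (45.5, 40.3).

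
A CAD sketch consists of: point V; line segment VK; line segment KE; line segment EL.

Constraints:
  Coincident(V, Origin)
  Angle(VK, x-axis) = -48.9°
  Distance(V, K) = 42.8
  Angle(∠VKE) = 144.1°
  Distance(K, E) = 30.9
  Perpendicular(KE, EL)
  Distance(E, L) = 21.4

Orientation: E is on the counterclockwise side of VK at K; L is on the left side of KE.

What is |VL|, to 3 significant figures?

65.7

∠VKE = 144.1°, so KE runs at -48.9° + (180° − 144.1°) = -13.0° from the x-axis; with |KE| = 30.9, E = K + 30.9·(cos -13.0°, sin -13.0°) = (58.2, -39.2). KE is perpendicular to EL; with |EL| = 21.4 on the left of KE, L = E + 21.4·(0.225, 0.974) = (63.1, -18.4). Then |VL| = |L − V| = 65.7.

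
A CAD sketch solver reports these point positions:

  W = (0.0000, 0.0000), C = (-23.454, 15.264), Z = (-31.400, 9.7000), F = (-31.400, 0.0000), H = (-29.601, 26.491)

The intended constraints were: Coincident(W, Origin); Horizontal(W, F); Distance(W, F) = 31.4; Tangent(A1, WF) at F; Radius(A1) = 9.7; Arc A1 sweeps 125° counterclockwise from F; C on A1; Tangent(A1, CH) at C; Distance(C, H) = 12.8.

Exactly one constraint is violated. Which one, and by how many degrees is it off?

Tangent(A1, CH) at C — off by 6.30°.

W = (0.00, 0.00) ✓; W.y = 0.00, F.y = 0.00 ✓; |WF| = 31.40 ✓; ∠(ZF, FW) = 90.00° ✓; |ZF| = 9.700 ✓; bearing(Z→C) − bearing(Z→F) = 125.0° ✓; |ZC| = 9.700 ✓; ∠(ZC, CH) = 96.30° ✗; |CH| = 12.80 ✓.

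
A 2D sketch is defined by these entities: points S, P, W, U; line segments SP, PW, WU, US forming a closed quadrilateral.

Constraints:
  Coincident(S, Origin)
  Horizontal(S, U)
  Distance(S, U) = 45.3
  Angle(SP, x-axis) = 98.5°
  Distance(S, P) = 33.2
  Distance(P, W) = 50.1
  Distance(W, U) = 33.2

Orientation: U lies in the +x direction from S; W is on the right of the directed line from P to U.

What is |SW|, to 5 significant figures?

19.867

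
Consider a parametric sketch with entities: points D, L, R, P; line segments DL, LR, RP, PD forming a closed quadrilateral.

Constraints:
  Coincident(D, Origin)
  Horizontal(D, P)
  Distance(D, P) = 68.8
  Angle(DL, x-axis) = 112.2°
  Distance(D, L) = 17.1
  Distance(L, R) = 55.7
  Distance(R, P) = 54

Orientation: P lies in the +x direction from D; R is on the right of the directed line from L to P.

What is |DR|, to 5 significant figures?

39.078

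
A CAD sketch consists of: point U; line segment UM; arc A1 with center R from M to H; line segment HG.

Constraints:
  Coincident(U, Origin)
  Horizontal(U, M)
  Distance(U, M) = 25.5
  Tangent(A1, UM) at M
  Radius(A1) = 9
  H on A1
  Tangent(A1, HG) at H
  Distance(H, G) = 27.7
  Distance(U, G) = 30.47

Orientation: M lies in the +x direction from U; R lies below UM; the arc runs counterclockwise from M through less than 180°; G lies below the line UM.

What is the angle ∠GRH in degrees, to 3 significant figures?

72.0°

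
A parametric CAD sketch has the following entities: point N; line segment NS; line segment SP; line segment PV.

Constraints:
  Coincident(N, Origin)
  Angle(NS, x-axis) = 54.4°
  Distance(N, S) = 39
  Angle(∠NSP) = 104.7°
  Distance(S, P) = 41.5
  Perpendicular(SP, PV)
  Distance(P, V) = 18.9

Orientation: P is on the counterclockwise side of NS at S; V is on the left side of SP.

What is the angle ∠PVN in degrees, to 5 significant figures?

110.11°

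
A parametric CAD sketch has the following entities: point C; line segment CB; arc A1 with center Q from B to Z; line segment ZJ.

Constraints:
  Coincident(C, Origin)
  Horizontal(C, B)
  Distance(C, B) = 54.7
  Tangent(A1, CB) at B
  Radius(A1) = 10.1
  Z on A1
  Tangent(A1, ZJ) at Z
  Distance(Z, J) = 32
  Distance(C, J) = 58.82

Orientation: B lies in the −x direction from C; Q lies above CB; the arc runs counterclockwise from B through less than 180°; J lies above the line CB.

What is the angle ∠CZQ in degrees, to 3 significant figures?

173°

Checks: |QZ| = 10.10 ✓; ∠(QZ, ZJ) = 90.00° ✓; |ZJ| = 32.00 ✓; |CJ| = 58.82 ✓.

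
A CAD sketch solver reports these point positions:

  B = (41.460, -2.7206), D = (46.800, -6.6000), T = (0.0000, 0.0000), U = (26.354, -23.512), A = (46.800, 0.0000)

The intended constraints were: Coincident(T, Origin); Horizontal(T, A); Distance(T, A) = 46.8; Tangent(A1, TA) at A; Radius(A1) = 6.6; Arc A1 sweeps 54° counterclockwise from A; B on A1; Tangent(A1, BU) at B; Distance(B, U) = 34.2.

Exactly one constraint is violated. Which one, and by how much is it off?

Distance(B, U) = 34.2 — off by 8.50.

T = (0.00, 0.00) ✓; T.y = 0.00, A.y = 0.00 ✓; |TA| = 46.80 ✓; ∠(DA, AT) = 90.00° ✓; |DA| = 6.600 ✓; bearing(D→B) − bearing(D→A) = 54.00° ✓; |DB| = 6.600 ✓; ∠(DB, BU) = 90.00° ✓; |BU| = 25.70 ✗.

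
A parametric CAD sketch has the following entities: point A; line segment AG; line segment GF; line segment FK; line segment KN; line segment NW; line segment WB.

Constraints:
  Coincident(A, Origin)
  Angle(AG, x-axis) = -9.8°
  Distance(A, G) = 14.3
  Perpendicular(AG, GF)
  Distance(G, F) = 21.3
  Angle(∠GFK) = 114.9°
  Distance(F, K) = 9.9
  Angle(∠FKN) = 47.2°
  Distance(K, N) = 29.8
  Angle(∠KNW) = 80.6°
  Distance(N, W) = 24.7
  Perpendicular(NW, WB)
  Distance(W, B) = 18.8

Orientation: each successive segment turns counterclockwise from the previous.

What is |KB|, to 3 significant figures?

22.5

A is at the origin; AG runs at -9.8° with length 14.3, so G = (14.1, -2.43). AG ⟂ GF, so GF runs at 80.2°; with |GF| = 21.3, F = (17.7, 18.6). ∠GFK = 114.9° gives FK at 145° from the x-axis; with |FK| = 9.9, K = (9.58, 24.2). ∠FKN = 47.2° gives KN at -81.9° from the x-axis; with |KN| = 29.8, N = (13.8, -5.31). ∠KNW = 80.6° gives NW at 17.5° from the x-axis; with |NW| = 24.7, W = (37.3, 2.12). NW is perpendicular to WB, so WB runs at 108°; with |WB| = 18.8, B = (31.7, 20.0). Then |KB| = |B − K| = 22.5.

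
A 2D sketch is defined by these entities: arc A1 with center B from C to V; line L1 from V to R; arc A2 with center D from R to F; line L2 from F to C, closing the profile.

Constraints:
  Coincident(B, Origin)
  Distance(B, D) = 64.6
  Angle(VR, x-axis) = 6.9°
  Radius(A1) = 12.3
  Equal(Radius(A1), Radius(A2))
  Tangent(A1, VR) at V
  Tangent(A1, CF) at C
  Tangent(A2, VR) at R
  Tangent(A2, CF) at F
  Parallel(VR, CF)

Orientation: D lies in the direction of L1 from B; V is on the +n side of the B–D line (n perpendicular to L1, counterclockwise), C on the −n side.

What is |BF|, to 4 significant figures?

65.76

The slot axis is L1's direction at 6.9°, so u = (cos 6.9°, sin 6.9°) = (0.9928, 0.1201) and n = (−sin 6.9°, cos 6.9°) = (-0.1201, 0.9928). B is at the origin and D lies 64.6 along u from B, so D = 64.6·u = (64.13, 7.761). Tangency of A1 to both parallel lines with radius 12.3 puts V and C at B ± 12.3·n: V = (-1.478, 12.21), C = (1.478, -12.21). Equal radii place R and F the same way about D: R = D + 12.3·n = (62.65, 19.97), F = D − 12.3·n = (65.61, -4.450). Then |BF| = |F − B| = 65.76.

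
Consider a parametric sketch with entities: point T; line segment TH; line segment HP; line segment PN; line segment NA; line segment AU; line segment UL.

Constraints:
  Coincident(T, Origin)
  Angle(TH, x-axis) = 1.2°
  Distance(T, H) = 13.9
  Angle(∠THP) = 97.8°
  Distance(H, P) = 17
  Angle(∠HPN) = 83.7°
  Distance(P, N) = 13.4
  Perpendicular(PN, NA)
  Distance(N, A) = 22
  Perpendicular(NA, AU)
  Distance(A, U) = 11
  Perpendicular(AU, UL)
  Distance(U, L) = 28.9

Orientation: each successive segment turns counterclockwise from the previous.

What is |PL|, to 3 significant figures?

7.31

NA ⟂ AU, so AU runs at -0.300°; with |AU| = 11.0, U = (13.3, -4.81). AU is perpendicular to UL, so UL runs at 89.7°; with |UL| = 28.9, L = (13.5, 24.1). Then |PL| = |L − P| = 7.31.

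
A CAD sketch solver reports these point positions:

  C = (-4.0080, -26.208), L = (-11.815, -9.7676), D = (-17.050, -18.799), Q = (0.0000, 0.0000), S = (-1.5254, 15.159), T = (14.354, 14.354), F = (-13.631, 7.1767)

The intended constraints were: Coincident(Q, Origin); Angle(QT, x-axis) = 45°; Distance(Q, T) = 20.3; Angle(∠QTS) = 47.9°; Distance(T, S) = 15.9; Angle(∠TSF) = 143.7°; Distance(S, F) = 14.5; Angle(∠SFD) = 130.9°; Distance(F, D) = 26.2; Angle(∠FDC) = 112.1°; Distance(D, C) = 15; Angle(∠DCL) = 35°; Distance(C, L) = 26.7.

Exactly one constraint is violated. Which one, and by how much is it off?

Distance(C, L) = 26.7 — off by 8.50.

Q = (0.00, 0.00) ✓; QT at 45.00° ✓; |QT| = 20.30 ✓; ∠QTS = 47.90° ✓; |TS| = 15.90 ✓; ∠TSF = 143.7° ✓; |SF| = 14.50 ✓; ∠SFD = 130.9° ✓; |FD| = 26.20 ✓; ∠FDC = 112.1° ✓; |DC| = 15.00 ✓; ∠DCL = 35.00° ✓; |CL| = 18.20 ✗.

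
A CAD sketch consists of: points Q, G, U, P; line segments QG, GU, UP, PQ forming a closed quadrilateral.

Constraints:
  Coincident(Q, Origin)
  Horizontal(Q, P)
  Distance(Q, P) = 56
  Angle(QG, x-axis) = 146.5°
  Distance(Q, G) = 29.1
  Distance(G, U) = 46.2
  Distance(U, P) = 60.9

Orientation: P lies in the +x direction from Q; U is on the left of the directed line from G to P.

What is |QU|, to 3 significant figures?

45.2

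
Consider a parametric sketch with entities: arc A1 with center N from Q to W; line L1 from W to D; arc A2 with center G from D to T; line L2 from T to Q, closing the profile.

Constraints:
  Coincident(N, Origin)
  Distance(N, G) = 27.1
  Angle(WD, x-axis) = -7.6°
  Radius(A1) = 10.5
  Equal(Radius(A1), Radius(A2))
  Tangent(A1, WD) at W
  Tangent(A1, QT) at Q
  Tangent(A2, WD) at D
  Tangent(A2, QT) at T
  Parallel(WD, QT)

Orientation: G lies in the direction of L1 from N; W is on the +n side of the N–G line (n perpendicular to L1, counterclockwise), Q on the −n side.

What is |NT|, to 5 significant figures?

29.063

The slot axis is L1's direction at -7.6°, so u = (cos -7.6°, sin -7.6°) = (0.99122, -0.13226) and n = (−sin -7.6°, cos -7.6°) = (0.13226, 0.99122). N is at the origin and G lies 27.1 along u from N, so G = 27.1·u = (26.862, -3.5841). Tangency of A1 to both parallel lines with radius 10.5 puts W and Q at N ± 10.5·n: W = (1.3887, 10.408), Q = (-1.3887, -10.408). Equal radii place D and T the same way about G: D = G + 10.5·n = (28.251, 6.8236), T = G − 10.5·n = (25.473, -13.992). Then |NT| = |T − N| = 29.063.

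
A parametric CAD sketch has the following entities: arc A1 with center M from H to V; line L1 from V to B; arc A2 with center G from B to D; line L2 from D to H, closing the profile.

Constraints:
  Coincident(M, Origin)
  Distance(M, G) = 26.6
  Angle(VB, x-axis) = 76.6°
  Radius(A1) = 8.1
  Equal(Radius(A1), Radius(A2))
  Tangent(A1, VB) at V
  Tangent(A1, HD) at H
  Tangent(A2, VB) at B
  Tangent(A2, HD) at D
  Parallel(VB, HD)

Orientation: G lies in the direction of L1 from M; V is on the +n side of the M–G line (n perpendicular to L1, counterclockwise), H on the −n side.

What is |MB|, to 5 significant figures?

27.806

Tangency of A1 to both parallel lines with radius 8.1 puts V and H at M ± 8.1·n: V = (-7.8795, 1.8772), H = (7.8795, -1.8772). Equal radii place B and D the same way about G: B = G + 8.1·n = (-1.7150, 27.753), D = G − 8.1·n = (14.044, 23.999). Then |MB| = |B − M| = 27.806.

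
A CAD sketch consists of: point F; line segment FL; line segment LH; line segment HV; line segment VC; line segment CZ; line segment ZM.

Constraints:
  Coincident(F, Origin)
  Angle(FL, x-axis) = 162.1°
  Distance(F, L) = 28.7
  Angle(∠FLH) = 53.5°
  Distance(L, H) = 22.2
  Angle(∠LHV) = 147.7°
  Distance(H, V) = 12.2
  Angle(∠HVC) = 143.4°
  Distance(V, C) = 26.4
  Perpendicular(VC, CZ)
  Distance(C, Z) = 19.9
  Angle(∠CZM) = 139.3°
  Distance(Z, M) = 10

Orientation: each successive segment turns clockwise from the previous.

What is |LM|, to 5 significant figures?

37.669

F is at the origin; FL runs at 162.1° with length 28.7, so L = (-27.311, 8.8211). ∠FLH = 53.5° gives LH at 35.600° from the x-axis; with |LH| = 22.2, H = (-9.2599, 21.744). ∠LHV = 147.7° gives HV at 3.3000° from the x-axis; with |HV| = 12.2, V = (2.9198, 22.447). ∠HVC = 143.4° gives VC at -33.300° from the x-axis; with |VC| = 26.4, C = (24.985, 7.9523). The perpendicularity gives CZ at right angles to VC, so CZ runs at -123.30°; with |CZ| = 19.9, Z = (14.060, -8.6802). ∠CZM = 139.3° gives ZM at -164.00° from the x-axis; with |ZM| = 10.0, M = (4.4470, -11.437). Then |LM| = |M − L| = 37.669.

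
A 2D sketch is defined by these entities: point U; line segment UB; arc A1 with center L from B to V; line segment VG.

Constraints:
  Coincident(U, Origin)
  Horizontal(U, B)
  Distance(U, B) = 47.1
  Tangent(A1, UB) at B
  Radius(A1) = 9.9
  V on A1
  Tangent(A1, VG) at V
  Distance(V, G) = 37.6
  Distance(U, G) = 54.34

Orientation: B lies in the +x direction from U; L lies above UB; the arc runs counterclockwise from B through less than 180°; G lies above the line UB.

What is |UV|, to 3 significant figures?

57.0

U is at the origin; U and B share the same y with |UB| = 47.1 and B on the +x side, so B = (47.1, 0.00). Tangency of A1 to UB means the radius LB is perpendicular to UB, so L = B + (0, 9.9) = (47.1, 9.90). Since LV ⟂ VG (tangency), |LG| = √(9.9² + 37.6²) = 38.9 regardless of where V sits on A1. So G lies on both circle(U, 54.34) and circle(L, 38.9); the above-UB intersection is G = (30.4, 45.0). V is the foot of the tangent from G: V = (54.7, 16.3).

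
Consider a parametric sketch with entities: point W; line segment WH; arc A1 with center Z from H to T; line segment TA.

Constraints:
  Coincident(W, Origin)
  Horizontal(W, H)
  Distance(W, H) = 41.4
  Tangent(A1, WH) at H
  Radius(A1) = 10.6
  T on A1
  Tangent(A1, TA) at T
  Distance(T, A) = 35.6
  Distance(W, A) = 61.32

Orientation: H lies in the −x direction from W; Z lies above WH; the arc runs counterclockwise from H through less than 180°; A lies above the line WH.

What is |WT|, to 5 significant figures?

33.598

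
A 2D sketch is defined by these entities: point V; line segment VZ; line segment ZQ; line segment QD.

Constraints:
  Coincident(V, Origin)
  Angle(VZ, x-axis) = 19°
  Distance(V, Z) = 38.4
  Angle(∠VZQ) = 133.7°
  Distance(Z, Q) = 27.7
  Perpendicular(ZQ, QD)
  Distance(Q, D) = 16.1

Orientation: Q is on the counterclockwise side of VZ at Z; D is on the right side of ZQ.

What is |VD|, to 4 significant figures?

69.75

V is at the origin; VZ runs at 19.0° with length 38.4, so Z = 38.4·(cos 19.0°, sin 19.0°) = (36.31, 12.50). ∠VZQ = 133.7°, so ZQ runs at 19.0° + (180° − 133.7°) = 65.30° from the x-axis; with |ZQ| = 27.7, Q = Z + 27.7·(cos 65.30°, sin 65.30°) = (47.88, 37.67). ZQ is perpendicular to QD; with |QD| = 16.1 on the right of ZQ, D = Q + 16.1·(0.9085, -0.4179) = (62.51, 30.94). Then |VD| = |D − V| = 69.75.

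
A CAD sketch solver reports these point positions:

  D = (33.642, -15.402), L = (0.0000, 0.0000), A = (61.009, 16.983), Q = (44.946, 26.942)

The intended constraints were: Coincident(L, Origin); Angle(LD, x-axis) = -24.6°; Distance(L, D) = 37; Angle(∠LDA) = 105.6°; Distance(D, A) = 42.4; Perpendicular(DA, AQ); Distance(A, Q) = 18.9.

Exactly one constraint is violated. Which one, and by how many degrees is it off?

Perpendicular(DA, AQ) — off by 8.40°.

L = (0.00, 0.00) ✓; LD at -24.60° ✓; |LD| = 37.00 ✓; ∠LDA = 105.6° ✓; |DA| = 42.40 ✓; ∠(DA, AQ) = 98.40° ✗; |AQ| = 18.90 ✓.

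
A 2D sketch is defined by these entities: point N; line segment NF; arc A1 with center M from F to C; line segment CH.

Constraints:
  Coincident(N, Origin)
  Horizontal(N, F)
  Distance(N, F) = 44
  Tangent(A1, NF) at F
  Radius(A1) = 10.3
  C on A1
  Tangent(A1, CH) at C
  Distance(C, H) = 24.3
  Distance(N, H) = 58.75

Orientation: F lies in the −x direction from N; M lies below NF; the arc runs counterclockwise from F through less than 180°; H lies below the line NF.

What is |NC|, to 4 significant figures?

55.45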